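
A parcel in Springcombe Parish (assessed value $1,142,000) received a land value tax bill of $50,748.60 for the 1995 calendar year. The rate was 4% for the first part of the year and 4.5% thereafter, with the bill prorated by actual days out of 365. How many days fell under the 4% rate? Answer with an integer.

Let d = days at the first rate; then 365 − d days at the second rate.
$1,142,000 × [4%·d + 4.5%·(365−d)] / 365 = $50,748.60
Solving gives d = 41, so the new rate took effect on 11 February 1995.

41 days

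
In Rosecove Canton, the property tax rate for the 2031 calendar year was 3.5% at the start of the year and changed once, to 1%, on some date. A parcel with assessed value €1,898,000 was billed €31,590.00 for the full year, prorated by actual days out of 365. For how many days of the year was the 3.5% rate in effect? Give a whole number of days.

97 days

Let d = days at the first rate; then 365 − d days at the second rate.
€1,898,000 × [3.5%·d + 1%·(365−d)] / 365 = €31,590.00
Solving gives d = 97, so the new rate took effect on April 8, 2031.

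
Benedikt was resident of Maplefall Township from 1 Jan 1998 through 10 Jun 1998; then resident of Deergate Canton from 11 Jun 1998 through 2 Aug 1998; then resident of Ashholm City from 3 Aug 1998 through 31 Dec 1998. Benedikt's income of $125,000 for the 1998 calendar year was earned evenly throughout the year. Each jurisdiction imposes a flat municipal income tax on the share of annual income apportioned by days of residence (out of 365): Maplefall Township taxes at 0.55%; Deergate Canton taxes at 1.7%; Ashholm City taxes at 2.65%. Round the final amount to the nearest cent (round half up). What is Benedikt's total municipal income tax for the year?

Maplefall Township, 1 Jan – 10 Jun 1998: 161 days → $125,000 × 0.55% × 161/365 = $303.2534
Deergate Canton, 11 Jun – 2 Aug 1998: 53 days → $125,000 × 1.7% × 53/365 = $308.5616
Ashholm City, 3 Aug – 31 Dec 1998: 151 days → $125,000 × 2.65% × 151/365 = $1,370.3767
Total = $1,982.1918

$1,982.19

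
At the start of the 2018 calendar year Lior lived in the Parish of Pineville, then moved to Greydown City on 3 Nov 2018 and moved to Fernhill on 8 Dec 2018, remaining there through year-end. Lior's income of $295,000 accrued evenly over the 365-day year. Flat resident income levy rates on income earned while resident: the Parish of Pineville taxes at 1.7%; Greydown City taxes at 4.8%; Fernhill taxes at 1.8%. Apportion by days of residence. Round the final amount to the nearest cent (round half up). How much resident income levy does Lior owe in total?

The Parish of Pineville, 1 Jan – 2 Nov 2018: 306 days → $295,000 × 1.7% × 306/365 = $4,204.3562
Greydown City, 3 Nov – 7 Dec 2018: 35 days → $295,000 × 4.8% × 35/365 = $1,357.8082
Fernhill, 8 Dec – 31 Dec 2018: 24 days → $295,000 × 1.8% × 24/365 = $349.1507
Total = $5,911.3151

$5,911.32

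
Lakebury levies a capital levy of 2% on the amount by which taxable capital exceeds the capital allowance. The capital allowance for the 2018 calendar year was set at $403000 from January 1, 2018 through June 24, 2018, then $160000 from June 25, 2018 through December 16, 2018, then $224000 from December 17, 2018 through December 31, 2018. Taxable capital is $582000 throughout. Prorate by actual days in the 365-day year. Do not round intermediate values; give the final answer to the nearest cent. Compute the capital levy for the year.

$6057.26

January 1 – June 24, 2018: 175 days, exemption $403000 → ($582000 − $403000) × 2% × 175/365 = $1716.4384
June 25 – December 16, 2018: 175 days, exemption $160000 → ($582000 − $160000) × 2% × 175/365 = $4046.5753
December 17 – December 31, 2018: 15 days, exemption $224000 → ($582000 − $224000) × 2% × 15/365 = $294.2466
Total = $6057.2603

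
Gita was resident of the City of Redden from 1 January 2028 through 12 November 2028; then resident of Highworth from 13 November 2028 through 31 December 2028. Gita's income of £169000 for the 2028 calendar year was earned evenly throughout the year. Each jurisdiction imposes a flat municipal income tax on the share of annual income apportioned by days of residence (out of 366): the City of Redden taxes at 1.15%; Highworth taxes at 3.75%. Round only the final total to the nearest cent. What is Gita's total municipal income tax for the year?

£2531.77

The City of Redden, 1 January – 12 November 2028: 317 days → £169000 × 1.15% × 317/366 = £1683.3046
Highworth, 13 November – 31 December 2028: 49 days → £169000 × 3.75% × 49/366 = £848.4631
Total = £2531.7678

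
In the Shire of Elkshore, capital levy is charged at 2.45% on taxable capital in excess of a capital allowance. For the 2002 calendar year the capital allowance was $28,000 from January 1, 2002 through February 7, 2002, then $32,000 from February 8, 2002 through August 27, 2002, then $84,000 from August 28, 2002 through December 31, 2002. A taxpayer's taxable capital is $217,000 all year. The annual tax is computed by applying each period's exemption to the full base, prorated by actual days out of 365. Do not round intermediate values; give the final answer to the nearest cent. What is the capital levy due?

January 1 – February 7, 2002: 38 days, exemption $28,000 → ($217,000 − $28,000) × 2.45% × 38/365 = $482.0795
February 8 – August 27, 2002: 201 days, exemption $32,000 → ($217,000 − $32,000) × 2.45% × 201/365 = $2,495.9795
August 28 – December 31, 2002: 126 days, exemption $84,000 → ($217,000 − $84,000) × 2.45% × 126/365 = $1,124.8521
Total = $4,102.9110

$4,102.91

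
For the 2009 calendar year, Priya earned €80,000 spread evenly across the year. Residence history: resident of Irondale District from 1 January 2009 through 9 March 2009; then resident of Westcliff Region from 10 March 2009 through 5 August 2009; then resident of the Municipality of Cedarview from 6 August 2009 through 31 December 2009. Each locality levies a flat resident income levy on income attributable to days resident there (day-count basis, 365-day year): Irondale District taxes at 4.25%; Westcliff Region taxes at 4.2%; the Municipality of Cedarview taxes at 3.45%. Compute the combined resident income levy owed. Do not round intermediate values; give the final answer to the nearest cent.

Irondale District, 1 January – 9 March 2009: 68 days → €80,000 × 4.25% × 68/365 = €633.4247
Westcliff Region, 10 March – 5 August 2009: 149 days → €80,000 × 4.2% × 149/365 = €1,371.6164
The Municipality of Cedarview, 6 August – 31 December 2009: 148 days → €80,000 × 3.45% × 148/365 = €1,119.1233
Total = €3,124.1644

€3,124.16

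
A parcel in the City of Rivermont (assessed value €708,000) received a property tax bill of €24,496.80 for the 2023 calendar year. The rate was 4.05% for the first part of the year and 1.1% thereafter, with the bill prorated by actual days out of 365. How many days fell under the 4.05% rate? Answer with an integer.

Let d = days at the first rate; then 365 − d days at the second rate.
€708,000 × [4.05%·d + 1.1%·(365−d)] / 365 = €24,496.80
Solving gives d = 292, so the new rate took effect on 20 October 2023.

292 days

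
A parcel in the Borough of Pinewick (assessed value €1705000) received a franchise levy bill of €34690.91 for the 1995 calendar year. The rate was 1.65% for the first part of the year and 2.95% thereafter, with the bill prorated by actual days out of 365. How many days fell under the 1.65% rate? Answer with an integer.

257 days

Let d = days at the first rate; then 365 − d days at the second rate.
€1705000 × [1.65%·d + 2.95%·(365−d)] / 365 = €34690.91
Solving gives d = 257, so the new rate took effect on September 15, 1995.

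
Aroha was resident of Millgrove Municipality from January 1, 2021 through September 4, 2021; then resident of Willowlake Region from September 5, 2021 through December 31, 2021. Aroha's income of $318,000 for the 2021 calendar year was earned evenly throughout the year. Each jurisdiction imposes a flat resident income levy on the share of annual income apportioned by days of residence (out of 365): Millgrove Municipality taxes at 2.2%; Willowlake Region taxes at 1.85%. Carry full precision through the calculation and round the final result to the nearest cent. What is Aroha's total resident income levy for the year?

$6,636.18

Millgrove Municipality, January 1 – September 4, 2021: 247 days → $318,000 × 2.2% × 247/365 = $4,734.2795
Willowlake Region, September 5 – December 31, 2021: 118 days → $318,000 × 1.85% × 118/365 = $1,901.9014
Total = $6,636.1808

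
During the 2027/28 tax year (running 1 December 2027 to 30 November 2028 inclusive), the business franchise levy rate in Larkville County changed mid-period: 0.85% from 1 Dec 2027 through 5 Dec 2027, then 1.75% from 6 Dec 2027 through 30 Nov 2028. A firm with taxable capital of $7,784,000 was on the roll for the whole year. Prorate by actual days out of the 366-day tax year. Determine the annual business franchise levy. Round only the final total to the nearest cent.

1 Dec – 5 Dec 2027: 5 days at 0.85% → $7,784,000 × 0.85% × 5/366 = $903.8798
6 Dec 2027 – 30 Nov 2028: 361 days at 1.75% → $7,784,000 × 1.75% × 361/366 = $134,359.0710
Total = $135,262.9508

$135,262.95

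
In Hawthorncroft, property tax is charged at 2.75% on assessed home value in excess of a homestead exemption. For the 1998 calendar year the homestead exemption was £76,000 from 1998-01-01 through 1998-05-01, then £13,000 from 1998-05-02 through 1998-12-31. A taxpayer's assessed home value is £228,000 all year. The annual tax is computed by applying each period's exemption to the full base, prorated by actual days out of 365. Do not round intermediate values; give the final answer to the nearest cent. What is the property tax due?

£5,338.16

1998-01-01 to 1998-05-01: 121 days, exemption £76,000 → (£228,000 − £76,000) × 2.75% × 121/365 = £1,385.6986
1998-05-02 to 1998-12-31: 244 days, exemption £13,000 → (£228,000 − £13,000) × 2.75% × 244/365 = £3,952.4658
Total = £5,338.1644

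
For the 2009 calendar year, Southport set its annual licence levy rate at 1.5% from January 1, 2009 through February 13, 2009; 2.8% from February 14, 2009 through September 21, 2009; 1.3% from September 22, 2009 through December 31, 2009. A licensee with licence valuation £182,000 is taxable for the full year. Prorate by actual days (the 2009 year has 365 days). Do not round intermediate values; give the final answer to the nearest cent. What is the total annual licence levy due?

January 1 – February 13, 2009: 44 days at 1.5% → £182,000 × 1.5% × 44/365 = £329.0959
February 14 – September 21, 2009: 220 days at 2.8% → £182,000 × 2.8% × 220/365 = £3,071.5616
September 22 – December 31, 2009: 101 days at 1.3% → £182,000 × 1.3% × 101/365 = £654.7014
Total = £4,055.3589

£4,055.36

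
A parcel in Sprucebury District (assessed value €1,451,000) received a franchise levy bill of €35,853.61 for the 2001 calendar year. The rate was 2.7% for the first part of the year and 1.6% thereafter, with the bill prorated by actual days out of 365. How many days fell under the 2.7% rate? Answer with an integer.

Let d = days at the first rate; then 365 − d days at the second rate.
€1,451,000 × [2.7%·d + 1.6%·(365−d)] / 365 = €35,853.61
Solving gives d = 289, so the new rate took effect on 17 October 2001.

289 days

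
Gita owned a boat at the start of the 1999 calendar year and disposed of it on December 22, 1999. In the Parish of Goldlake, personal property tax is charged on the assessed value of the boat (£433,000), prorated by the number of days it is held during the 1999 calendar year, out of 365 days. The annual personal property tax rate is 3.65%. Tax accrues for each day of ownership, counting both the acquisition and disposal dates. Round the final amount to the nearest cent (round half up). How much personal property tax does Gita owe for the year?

Days held (January 1 – December 22, 1999): 356 out of 365
Tax = £433,000 × 3.65% × 356/365 = £15,414.8000

£15,414.80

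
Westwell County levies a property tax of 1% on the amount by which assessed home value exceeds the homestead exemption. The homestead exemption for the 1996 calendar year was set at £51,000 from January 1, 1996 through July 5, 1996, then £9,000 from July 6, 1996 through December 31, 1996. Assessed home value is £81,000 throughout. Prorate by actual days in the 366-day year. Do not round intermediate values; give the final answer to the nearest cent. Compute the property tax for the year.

January 1 – July 5, 1996: 187 days, exemption £51,000 → (£81,000 − £51,000) × 1% × 187/366 = £153.2787
July 6 – December 31, 1996: 179 days, exemption £9,000 → (£81,000 − £9,000) × 1% × 179/366 = £352.1311
Total = £505.4098

£505.41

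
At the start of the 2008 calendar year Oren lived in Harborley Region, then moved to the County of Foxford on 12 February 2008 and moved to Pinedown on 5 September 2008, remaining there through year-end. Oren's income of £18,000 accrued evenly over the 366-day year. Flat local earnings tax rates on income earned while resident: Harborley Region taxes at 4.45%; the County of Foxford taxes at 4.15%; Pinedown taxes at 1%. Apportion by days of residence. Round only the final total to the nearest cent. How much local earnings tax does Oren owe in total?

£570.39

Harborley Region, 1 January – 11 February 2008: 42 days → £18,000 × 4.45% × 42/366 = £91.9180
The County of Foxford, 12 February – 4 September 2008: 206 days → £18,000 × 4.15% × 206/366 = £420.4426
Pinedown, 5 September – 31 December 2008: 118 days → £18,000 × 1% × 118/366 = £58.0328
Total = £570.3934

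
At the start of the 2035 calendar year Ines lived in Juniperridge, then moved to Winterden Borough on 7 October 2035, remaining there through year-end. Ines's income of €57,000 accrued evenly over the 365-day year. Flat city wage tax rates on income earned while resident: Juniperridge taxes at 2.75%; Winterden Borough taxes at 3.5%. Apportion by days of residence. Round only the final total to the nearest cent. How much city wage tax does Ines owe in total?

€1,668.23

Juniperridge, 1 January – 6 October 2035: 279 days → €57,000 × 2.75% × 279/365 = €1,198.1712
Winterden Borough, 7 October – 31 December 2035: 86 days → €57,000 × 3.5% × 86/365 = €470.0548
Total = €1,668.2260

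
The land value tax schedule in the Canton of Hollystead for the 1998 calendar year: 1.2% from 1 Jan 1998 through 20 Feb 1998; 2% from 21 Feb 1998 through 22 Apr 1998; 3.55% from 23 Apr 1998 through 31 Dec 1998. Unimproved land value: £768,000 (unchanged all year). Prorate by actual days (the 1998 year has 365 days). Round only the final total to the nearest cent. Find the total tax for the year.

£22,752.79

1 Jan – 20 Feb 1998: 51 days at 1.2% → £768,000 × 1.2% × 51/365 = £1,287.7151
21 Feb – 22 Apr 1998: 61 days at 2% → £768,000 × 2% × 61/365 = £2,567.0137
23 Apr – 31 Dec 1998: 253 days at 3.55% → £768,000 × 3.55% × 253/365 = £18,898.0603
Total = £22,752.7890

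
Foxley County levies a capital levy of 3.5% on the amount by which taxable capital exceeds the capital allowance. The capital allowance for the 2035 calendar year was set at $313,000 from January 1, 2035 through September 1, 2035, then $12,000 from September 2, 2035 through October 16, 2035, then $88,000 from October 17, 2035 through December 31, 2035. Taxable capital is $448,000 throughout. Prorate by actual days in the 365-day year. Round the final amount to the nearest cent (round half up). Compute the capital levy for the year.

January 1 – September 1, 2035: 244 days, exemption $313,000 → ($448,000 − $313,000) × 3.5% × 244/365 = $3,158.6301
September 2 – October 16, 2035: 45 days, exemption $12,000 → ($448,000 − $12,000) × 3.5% × 45/365 = $1,881.3699
October 17 – December 31, 2035: 76 days, exemption $88,000 → ($448,000 − $88,000) × 3.5% × 76/365 = $2,623.5616
Total = $7,663.5616

$7,663.56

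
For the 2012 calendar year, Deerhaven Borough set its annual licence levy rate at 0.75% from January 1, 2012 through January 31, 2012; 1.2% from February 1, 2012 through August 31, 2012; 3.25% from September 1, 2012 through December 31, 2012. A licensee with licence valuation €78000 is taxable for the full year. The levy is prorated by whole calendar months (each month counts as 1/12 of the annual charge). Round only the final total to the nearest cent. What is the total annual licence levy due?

€1439.75

January 1 – January 31, 2012: 1 month at 0.75% → €78000 × 0.75% × 1/12 = €48.7500
February 1 – August 31, 2012: 7 months at 1.2% → €78000 × 1.2% × 7/12 = €546.0000
September 1 – December 31, 2012: 4 months at 3.25% → €78000 × 3.25% × 4/12 = €845.0000
Total = €1439.7500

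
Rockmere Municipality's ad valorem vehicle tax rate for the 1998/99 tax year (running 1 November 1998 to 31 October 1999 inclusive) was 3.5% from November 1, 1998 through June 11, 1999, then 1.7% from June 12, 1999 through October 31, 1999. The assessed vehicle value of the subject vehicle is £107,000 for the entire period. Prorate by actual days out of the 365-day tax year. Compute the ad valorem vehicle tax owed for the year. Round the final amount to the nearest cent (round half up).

£2,995.71

November 1, 1998 – June 11, 1999: 223 days at 3.5% → £107,000 × 3.5% × 223/365 = £2,288.0411
June 12 – October 31, 1999: 142 days at 1.7% → £107,000 × 1.7% × 142/365 = £707.6658
Total = £2,995.7068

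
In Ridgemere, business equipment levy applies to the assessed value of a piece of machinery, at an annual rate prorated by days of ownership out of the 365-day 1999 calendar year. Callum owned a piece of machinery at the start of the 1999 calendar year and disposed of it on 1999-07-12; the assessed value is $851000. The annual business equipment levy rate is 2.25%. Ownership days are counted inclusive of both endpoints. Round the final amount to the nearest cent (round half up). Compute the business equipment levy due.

Days held (1999-01-01 to 1999-07-12): 193 out of 365
Tax = $851000 × 2.25% × 193/365 = $10124.5685

$10124.57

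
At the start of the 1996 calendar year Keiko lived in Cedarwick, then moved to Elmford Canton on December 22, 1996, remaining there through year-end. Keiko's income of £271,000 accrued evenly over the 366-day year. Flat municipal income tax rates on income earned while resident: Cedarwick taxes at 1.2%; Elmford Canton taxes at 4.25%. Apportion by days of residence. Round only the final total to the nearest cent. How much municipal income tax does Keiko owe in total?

£3,477.83

Cedarwick, January 1 – December 21, 1996: 356 days → £271,000 × 1.2% × 356/366 = £3,163.1475
Elmford Canton, December 22 – December 31, 1996: 10 days → £271,000 × 4.25% × 10/366 = £314.6858
Total = £3,477.8333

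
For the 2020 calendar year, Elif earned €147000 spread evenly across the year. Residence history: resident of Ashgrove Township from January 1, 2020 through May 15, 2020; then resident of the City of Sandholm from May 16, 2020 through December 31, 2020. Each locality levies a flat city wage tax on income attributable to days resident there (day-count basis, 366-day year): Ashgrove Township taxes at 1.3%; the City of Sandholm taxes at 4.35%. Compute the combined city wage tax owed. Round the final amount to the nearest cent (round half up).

€4728.50

Ashgrove Township, January 1 – May 15, 2020: 136 days → €147000 × 1.3% × 136/366 = €710.0984
The City of Sandholm, May 16 – December 31, 2020: 230 days → €147000 × 4.35% × 230/366 = €4018.4016
Total = €4728.5000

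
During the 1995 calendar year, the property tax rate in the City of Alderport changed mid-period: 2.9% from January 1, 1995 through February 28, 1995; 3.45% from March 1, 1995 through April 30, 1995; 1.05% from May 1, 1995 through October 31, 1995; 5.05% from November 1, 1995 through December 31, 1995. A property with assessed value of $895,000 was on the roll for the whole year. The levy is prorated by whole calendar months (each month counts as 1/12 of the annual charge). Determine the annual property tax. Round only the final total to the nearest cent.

January 1 – February 28, 1995: 2 months at 2.9% → $895,000 × 2.9% × 2/12 = $4,325.8333
March 1 – April 30, 1995: 2 months at 3.45% → $895,000 × 3.45% × 2/12 = $5,146.2500
May 1 – October 31, 1995: 6 months at 1.05% → $895,000 × 1.05% × 6/12 = $4,698.7500
November 1 – December 31, 1995: 2 months at 5.05% → $895,000 × 5.05% × 2/12 = $7,532.9167
Total = $21,703.7500

$21,703.75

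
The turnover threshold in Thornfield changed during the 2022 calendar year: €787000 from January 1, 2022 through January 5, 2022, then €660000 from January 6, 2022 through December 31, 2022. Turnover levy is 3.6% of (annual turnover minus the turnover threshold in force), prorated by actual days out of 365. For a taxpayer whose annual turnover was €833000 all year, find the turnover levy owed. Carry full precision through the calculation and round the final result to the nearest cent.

€6165.37

January 1 – January 5, 2022: 5 days, exemption €787000 → (€833000 − €787000) × 3.6% × 5/365 = €22.6849
January 6 – December 31, 2022: 360 days, exemption €660000 → (€833000 − €660000) × 3.6% × 360/365 = €6142.6849
Total = €6165.3699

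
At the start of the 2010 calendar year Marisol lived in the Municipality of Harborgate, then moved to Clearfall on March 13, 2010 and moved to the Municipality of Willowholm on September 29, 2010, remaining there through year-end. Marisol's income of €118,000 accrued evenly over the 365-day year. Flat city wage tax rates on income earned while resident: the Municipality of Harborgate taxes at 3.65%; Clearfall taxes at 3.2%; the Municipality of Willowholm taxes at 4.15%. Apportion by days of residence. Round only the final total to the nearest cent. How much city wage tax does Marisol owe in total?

The Municipality of Harborgate, January 1 – March 12, 2010: 71 days → €118,000 × 3.65% × 71/365 = €837.8000
Clearfall, March 13 – September 28, 2010: 200 days → €118,000 × 3.2% × 200/365 = €2,069.0411
The Municipality of Willowholm, September 29 – December 31, 2010: 94 days → €118,000 × 4.15% × 94/365 = €1,261.1452
Total = €4,167.9863

€4,167.99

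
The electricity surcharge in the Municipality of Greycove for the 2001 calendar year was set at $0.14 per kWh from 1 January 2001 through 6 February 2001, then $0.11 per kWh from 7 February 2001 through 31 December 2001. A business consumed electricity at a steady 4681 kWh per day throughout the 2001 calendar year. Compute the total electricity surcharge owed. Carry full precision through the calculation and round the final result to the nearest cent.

$193138.06

1 January – 6 February 2001: 37 days × 4681 kWh/day = 173,197 kWh at $0.14/kWh → $24247.58
7 February – 31 December 2001: 328 days × 4681 kWh/day = 1,535,368 kWh at $0.11/kWh → $168890.48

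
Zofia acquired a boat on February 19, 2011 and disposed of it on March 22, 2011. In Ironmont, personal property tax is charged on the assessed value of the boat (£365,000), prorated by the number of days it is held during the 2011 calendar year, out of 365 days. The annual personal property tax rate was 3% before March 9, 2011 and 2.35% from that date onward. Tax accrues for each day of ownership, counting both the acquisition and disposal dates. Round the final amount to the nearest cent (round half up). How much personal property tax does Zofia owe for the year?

£869.00

February 19 – March 8, 2011: 18 days at 3% → £365,000 × 3% × 18/365 = £540.0000
March 9 – March 22, 2011: 14 days at 2.35% → £365,000 × 2.35% × 14/365 = £329.0000
Total = £869.0000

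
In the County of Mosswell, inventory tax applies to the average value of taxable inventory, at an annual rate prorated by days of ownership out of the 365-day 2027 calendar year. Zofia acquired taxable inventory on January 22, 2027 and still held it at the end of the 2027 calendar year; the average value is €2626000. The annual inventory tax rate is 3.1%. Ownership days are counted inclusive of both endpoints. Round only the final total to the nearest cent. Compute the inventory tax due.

Days held (January 22 – December 31, 2027): 344 out of 365
Tax = €2626000 × 3.1% × 344/365 = €76722.3671

€76722.37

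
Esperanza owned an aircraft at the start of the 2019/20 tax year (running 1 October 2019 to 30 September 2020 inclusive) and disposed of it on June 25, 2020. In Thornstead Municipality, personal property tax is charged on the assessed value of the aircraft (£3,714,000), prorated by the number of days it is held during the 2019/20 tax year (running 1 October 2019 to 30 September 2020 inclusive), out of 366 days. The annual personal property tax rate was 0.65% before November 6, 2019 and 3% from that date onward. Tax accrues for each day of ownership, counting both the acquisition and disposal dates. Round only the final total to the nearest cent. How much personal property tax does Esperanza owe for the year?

£73,305.84

October 1 – November 5, 2019: 36 days at 0.65% → £3,714,000 × 0.65% × 36/366 = £2,374.5246
November 6, 2019 – June 25, 2020: 233 days at 3% → £3,714,000 × 3% × 233/366 = £70,931.3115
Total = £73,305.8361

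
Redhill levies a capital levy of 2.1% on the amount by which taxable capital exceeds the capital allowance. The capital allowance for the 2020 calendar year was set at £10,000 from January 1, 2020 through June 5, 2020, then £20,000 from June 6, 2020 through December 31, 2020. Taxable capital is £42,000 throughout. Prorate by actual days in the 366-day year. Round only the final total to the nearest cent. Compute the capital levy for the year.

£552.08

January 1 – June 5, 2020: 157 days, exemption £10,000 → (£42,000 − £10,000) × 2.1% × 157/366 = £288.2623
June 6 – December 31, 2020: 209 days, exemption £20,000 → (£42,000 − £20,000) × 2.1% × 209/366 = £263.8197
Total = £552.0820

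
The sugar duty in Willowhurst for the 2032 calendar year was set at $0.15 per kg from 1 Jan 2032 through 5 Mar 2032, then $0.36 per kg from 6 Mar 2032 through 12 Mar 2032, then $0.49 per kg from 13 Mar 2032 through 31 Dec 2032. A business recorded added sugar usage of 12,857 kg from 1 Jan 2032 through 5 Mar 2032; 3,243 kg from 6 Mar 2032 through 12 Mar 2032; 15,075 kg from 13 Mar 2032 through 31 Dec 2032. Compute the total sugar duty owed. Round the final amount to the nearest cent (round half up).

$10,482.78

1 Jan – 5 Mar 2032: 12,857 kg at $0.15/kg → $1,928.55
6 Mar – 12 Mar 2032: 3,243 kg at $0.36/kg → $1,167.48
13 Mar – 31 Dec 2032: 15,075 kg at $0.49/kg → $7,386.75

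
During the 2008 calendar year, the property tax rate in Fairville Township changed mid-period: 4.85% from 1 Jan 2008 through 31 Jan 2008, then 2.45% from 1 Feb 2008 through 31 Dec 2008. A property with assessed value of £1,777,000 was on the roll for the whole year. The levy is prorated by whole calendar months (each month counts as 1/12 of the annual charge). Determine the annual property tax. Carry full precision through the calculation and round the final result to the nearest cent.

£47,090.50

1 Jan – 31 Jan 2008: 1 month at 4.85% → £1,777,000 × 4.85% × 1/12 = £7,182.0417
1 Feb – 31 Dec 2008: 11 months at 2.45% → £1,777,000 × 2.45% × 11/12 = £39,908.4583
Total = £47,090.5000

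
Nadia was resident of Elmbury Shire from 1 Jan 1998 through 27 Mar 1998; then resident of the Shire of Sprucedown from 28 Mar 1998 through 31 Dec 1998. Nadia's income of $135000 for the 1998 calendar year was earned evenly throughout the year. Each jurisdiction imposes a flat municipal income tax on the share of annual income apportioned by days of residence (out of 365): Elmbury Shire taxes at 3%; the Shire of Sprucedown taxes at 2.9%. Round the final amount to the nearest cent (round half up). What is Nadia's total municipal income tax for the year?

Elmbury Shire, 1 Jan – 27 Mar 1998: 86 days → $135000 × 3% × 86/365 = $954.2466
The Shire of Sprucedown, 28 Mar – 31 Dec 1998: 279 days → $135000 × 2.9% × 279/365 = $2992.5616
Total = $3946.8082

$3946.81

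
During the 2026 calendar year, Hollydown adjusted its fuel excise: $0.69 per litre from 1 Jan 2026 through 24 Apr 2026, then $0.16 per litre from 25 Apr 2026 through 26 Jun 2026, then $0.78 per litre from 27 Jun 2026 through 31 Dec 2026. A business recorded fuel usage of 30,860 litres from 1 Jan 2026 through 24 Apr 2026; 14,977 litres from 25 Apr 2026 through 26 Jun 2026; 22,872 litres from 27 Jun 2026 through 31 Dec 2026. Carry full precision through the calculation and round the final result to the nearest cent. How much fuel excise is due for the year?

$41529.88

1 Jan – 24 Apr 2026: 30,860 litres at $0.69/litre → $21293.40
25 Apr – 26 Jun 2026: 14,977 litres at $0.16/litre → $2396.32
27 Jun – 31 Dec 2026: 22,872 litres at $0.78/litre → $17840.16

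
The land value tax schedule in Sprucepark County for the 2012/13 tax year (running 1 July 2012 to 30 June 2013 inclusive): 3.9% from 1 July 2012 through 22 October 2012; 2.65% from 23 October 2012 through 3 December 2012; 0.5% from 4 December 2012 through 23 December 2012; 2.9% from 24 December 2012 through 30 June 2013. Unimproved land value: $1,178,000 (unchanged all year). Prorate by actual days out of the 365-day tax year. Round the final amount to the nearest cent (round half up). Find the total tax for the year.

1 July – 22 October 2012: 114 days at 3.9% → $1,178,000 × 3.9% × 114/365 = $14,349.0082
23 October – 3 December 2012: 42 days at 2.65% → $1,178,000 × 2.65% × 42/365 = $3,592.0932
4 December – 23 December 2012: 20 days at 0.5% → $1,178,000 × 0.5% × 20/365 = $322.7397
24 December 2012 – 30 June 2013: 189 days at 2.9% → $1,178,000 × 2.9% × 189/365 = $17,689.3644
Total = $35,953.2055

$35,953.21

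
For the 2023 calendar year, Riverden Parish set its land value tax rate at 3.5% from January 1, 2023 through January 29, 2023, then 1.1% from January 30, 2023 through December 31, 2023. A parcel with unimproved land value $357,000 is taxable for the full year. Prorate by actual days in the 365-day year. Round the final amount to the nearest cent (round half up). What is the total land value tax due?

January 1 – January 29, 2023: 29 days at 3.5% → $357,000 × 3.5% × 29/365 = $992.7534
January 30 – December 31, 2023: 336 days at 1.1% → $357,000 × 1.1% × 336/365 = $3,614.9918
Total = $4,607.7452

$4,607.75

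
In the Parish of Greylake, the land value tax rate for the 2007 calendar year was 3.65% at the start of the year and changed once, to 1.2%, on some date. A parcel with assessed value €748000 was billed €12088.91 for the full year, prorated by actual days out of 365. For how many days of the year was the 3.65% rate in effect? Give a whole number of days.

62 days

Let d = days at the first rate; then 365 − d days at the second rate.
€748000 × [3.65%·d + 1.2%·(365−d)] / 365 = €12088.91
Solving gives d = 62, so the new rate took effect on March 4, 2007.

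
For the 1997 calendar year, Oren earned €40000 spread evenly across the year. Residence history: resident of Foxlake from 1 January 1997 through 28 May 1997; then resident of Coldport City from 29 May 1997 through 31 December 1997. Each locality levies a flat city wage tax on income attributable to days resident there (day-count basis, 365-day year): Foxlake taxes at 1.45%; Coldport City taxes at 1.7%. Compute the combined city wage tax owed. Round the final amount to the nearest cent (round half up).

€639.45

Foxlake, 1 January – 28 May 1997: 148 days → €40000 × 1.45% × 148/365 = €235.1781
Coldport City, 29 May – 31 December 1997: 217 days → €40000 × 1.7% × 217/365 = €404.2740
Total = €639.4521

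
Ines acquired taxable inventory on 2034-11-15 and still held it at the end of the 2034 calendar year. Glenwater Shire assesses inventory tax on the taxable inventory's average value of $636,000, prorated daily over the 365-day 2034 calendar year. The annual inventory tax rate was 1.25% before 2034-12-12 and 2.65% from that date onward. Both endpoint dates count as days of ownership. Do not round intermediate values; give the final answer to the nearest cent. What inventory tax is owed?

$1,511.59

2034-11-15 to 2034-12-11: 27 days at 1.25% → $636,000 × 1.25% × 27/365 = $588.0822
2034-12-12 to 2034-12-31: 20 days at 2.65% → $636,000 × 2.65% × 20/365 = $923.5068
Total = $1,511.5890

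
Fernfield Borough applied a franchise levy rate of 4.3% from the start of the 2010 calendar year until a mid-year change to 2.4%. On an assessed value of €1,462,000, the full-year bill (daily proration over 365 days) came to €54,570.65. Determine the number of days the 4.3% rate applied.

Let d = days at the first rate; then 365 − d days at the second rate.
€1,462,000 × [4.3%·d + 2.4%·(365−d)] / 365 = €54,570.65
Solving gives d = 256, so the new rate took effect on September 14, 2010.

256 days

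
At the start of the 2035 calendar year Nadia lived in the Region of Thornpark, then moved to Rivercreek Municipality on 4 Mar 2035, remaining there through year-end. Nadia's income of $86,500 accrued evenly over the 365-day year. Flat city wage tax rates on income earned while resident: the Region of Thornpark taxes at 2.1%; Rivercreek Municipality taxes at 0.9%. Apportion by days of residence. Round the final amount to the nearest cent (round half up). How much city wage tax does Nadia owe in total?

$954.82

The Region of Thornpark, 1 Jan – 3 Mar 2035: 62 days → $86,500 × 2.1% × 62/365 = $308.5562
Rivercreek Municipality, 4 Mar – 31 Dec 2035: 303 days → $86,500 × 0.9% × 303/365 = $646.2616
Total = $954.8178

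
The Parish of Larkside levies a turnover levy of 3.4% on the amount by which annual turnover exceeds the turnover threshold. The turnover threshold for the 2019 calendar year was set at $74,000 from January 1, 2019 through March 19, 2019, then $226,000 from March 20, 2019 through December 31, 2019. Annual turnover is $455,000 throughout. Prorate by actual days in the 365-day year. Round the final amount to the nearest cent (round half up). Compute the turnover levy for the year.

$8,890.39

January 1 – March 19, 2019: 78 days, exemption $74,000 → ($455,000 − $74,000) × 3.4% × 78/365 = $2,768.2521
March 20 – December 31, 2019: 287 days, exemption $226,000 → ($455,000 − $226,000) × 3.4% × 287/365 = $6,122.1425
Total = $8,890.3945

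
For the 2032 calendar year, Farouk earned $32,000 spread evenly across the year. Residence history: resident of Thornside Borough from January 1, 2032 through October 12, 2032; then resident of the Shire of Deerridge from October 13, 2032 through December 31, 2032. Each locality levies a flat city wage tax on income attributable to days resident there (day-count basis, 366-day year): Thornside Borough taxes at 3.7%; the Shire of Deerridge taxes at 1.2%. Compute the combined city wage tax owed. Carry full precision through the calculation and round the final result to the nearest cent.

$1,009.14

Thornside Borough, January 1 – October 12, 2032: 286 days → $32,000 × 3.7% × 286/366 = $925.2022
The Shire of Deerridge, October 13 – December 31, 2032: 80 days → $32,000 × 1.2% × 80/366 = $83.9344
Total = $1,009.1366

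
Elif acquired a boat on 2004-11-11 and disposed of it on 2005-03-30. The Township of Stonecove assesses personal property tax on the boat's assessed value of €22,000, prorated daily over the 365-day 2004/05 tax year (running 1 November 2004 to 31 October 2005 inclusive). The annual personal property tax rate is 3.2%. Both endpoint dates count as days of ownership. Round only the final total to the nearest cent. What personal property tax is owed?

Days held (2004-11-11 to 2005-03-30): 140 out of 365
Tax = €22,000 × 3.2% × 140/365 = €270.0274

€270.03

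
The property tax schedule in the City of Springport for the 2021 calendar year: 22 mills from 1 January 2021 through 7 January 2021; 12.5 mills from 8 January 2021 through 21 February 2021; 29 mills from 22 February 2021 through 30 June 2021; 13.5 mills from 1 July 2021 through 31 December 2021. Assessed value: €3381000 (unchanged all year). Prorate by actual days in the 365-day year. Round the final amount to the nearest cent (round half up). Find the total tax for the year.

1 January – 7 January 2021: 7 days at 22 mills → €3381000 × 2.2% × 7/365 = €1426.5041
8 January – 21 February 2021: 45 days at 12.5 mills → €3381000 × 1.25% × 45/365 = €5210.4452
22 February – 30 June 2021: 129 days at 29 mills → €3381000 × 2.9% × 129/365 = €34652.9342
1 July – 31 December 2021: 184 days at 13.5 mills → €3381000 × 1.35% × 184/365 = €23009.3260
Total = €64299.2096

€64299.21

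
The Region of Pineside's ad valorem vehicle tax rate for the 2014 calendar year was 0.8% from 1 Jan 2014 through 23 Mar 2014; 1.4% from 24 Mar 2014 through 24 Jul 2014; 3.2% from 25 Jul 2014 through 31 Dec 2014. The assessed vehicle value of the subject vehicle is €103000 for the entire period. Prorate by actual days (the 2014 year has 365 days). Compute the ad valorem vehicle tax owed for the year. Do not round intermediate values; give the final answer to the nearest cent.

1 Jan – 23 Mar 2014: 82 days at 0.8% → €103000 × 0.8% × 82/365 = €185.1178
24 Mar – 24 Jul 2014: 123 days at 1.4% → €103000 × 1.4% × 123/365 = €485.9342
25 Jul – 31 Dec 2014: 160 days at 3.2% → €103000 × 3.2% × 160/365 = €1444.8219
Total = €2115.8740

€2115.87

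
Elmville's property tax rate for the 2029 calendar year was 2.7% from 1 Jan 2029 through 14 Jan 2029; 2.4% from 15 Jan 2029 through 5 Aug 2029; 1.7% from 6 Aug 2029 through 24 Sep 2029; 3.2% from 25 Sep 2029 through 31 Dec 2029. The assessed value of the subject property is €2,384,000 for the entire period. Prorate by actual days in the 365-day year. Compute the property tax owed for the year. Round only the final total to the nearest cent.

1 Jan – 14 Jan 2029: 14 days at 2.7% → €2,384,000 × 2.7% × 14/365 = €2,468.9096
15 Jan – 5 Aug 2029: 203 days at 2.4% → €2,384,000 × 2.4% × 203/365 = €31,821.5014
6 Aug – 24 Sep 2029: 50 days at 1.7% → €2,384,000 × 1.7% × 50/365 = €5,551.7808
25 Sep – 31 Dec 2029: 98 days at 3.2% → €2,384,000 × 3.2% × 98/365 = €20,482.8055
Total = €60,324.9973

€60,325.00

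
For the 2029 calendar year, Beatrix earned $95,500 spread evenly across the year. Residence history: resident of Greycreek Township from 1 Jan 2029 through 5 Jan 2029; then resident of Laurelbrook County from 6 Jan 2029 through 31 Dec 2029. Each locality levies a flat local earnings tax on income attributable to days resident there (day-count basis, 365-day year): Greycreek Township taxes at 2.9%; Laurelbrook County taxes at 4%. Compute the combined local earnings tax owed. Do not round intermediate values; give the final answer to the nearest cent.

Greycreek Township, 1 Jan – 5 Jan 2029: 5 days → $95,500 × 2.9% × 5/365 = $37.9384
Laurelbrook County, 6 Jan – 31 Dec 2029: 360 days → $95,500 × 4% × 360/365 = $3,767.6712
Total = $3,805.6096

$3,805.61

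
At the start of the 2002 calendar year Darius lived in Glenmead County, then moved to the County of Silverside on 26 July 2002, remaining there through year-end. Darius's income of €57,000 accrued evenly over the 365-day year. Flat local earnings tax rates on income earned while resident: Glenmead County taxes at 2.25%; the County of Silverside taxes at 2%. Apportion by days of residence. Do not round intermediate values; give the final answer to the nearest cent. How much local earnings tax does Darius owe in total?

Glenmead County, 1 January – 25 July 2002: 206 days → €57,000 × 2.25% × 206/365 = €723.8219
The County of Silverside, 26 July – 31 December 2002: 159 days → €57,000 × 2% × 159/365 = €496.6027
Total = €1,220.4247

€1,220.42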